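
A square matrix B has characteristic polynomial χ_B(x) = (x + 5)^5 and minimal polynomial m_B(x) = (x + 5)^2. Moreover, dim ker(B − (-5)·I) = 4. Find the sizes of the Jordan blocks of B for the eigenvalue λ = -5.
Block sizes for λ = -5: [2, 1, 1, 1]

Step 1 — from the characteristic polynomial, algebraic multiplicity of λ = -5 is 5. From dim ker(B − (-5)·I) = 4, there are exactly 4 Jordan blocks for λ = -5.
Step 2 — from the minimal polynomial, the factor (x + 5)^2 tells us the largest block for λ = -5 has size 2.
Step 3 — with total size 5, 4 blocks, and largest block 2, the block sizes (in nonincreasing order) are [2, 1, 1, 1].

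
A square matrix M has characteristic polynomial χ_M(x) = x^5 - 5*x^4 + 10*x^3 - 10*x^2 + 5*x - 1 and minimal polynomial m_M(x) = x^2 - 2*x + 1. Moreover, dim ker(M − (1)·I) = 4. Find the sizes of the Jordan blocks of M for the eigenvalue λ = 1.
Block sizes for λ = 1: [2, 1, 1, 1]

Step 1 — from the characteristic polynomial, algebraic multiplicity of λ = 1 is 5. From dim ker(M − (1)·I) = 4, there are exactly 4 Jordan blocks for λ = 1.
Step 2 — from the minimal polynomial, the factor (x − 1)^2 tells us the largest block for λ = 1 has size 2.
Step 3 — with total size 5, 4 blocks, and largest block 2, the block sizes (in nonincreasing order) are [2, 1, 1, 1].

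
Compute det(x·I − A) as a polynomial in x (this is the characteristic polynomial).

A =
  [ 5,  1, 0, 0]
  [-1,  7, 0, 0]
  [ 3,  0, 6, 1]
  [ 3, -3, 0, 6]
x^4 - 24*x^3 + 216*x^2 - 864*x + 1296

Expanding det(x·I − A) (e.g. by cofactor expansion or by noting that A is similar to its Jordan form J, which has the same characteristic polynomial as A) gives
  χ_A(x) = x^4 - 24*x^3 + 216*x^2 - 864*x + 1296
which factors as (x - 6)^4. The eigenvalues (with algebraic multiplicities) are λ = 6 with multiplicity 4.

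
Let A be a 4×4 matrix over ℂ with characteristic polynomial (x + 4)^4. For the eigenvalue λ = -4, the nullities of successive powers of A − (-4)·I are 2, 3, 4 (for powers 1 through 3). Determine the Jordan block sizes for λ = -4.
Block sizes for λ = -4: [3, 1]

From the dimensions of kernels of powers, the number of Jordan blocks of size at least j is d_j − d_{j−1} where d_j = dim ker(N^j) (with d_0 = 0). Computing the differences gives [2, 1, 1].
The number of blocks of size exactly k is (#blocks of size ≥ k) − (#blocks of size ≥ k + 1), so the partition is: 1 block(s) of size 1, 1 block(s) of size 3.
In nonincreasing order the block sizes are [3, 1].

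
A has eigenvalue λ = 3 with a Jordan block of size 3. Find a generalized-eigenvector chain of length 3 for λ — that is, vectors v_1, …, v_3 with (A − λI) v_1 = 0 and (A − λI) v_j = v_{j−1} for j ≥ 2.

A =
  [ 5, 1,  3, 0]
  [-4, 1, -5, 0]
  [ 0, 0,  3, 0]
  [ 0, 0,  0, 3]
A Jordan chain for λ = 3 of length 3:
v_1 = (1, -2, 0, 0)ᵀ
v_2 = (3, -5, 0, 0)ᵀ
v_3 = (0, 0, 1, 0)ᵀ

Let N = A − (3)·I. We want v_3 with N^3 v_3 = 0 but N^2 v_3 ≠ 0; then v_{j-1} := N · v_j for j = 3, …, 2.

Pick v_3 = (0, 0, 1, 0)ᵀ.
Then v_2 = N · v_3 = (3, -5, 0, 0)ᵀ.
Then v_1 = N · v_2 = (1, -2, 0, 0)ᵀ.

Sanity check: (A − (3)·I) v_1 = (0, 0, 0, 0)ᵀ = 0. ✓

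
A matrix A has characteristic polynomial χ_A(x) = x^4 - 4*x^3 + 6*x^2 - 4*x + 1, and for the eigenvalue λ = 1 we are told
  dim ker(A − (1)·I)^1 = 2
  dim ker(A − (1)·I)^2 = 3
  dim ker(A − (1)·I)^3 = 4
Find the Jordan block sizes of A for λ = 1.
Block sizes for λ = 1: [3, 1]

From the dimensions of kernels of powers, the number of Jordan blocks of size at least j is d_j − d_{j−1} where d_j = dim ker(N^j) (with d_0 = 0). Computing the differences gives [2, 1, 1].
The number of blocks of size exactly k is (#blocks of size ≥ k) − (#blocks of size ≥ k + 1), so the partition is: 1 block(s) of size 1, 1 block(s) of size 3.
In nonincreasing order the block sizes are [3, 1].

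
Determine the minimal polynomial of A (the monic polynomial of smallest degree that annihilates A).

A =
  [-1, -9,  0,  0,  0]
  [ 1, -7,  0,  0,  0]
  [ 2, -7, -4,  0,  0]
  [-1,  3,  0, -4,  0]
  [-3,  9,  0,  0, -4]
x^3 + 12*x^2 + 48*x + 64

The characteristic polynomial is χ_A(x) = (x + 4)^5, so the eigenvalues are known. The minimal polynomial is
  m_A(x) = Π_λ (x − λ)^{k_λ}
where k_λ is the size of the *largest* Jordan block for λ (equivalently, the smallest k with (A − λI)^k v = 0 for every generalised eigenvector v of λ).

  λ = -4: largest Jordan block has size 3, contributing (x + 4)^3

So m_A(x) = (x + 4)^3 = x^3 + 12*x^2 + 48*x + 64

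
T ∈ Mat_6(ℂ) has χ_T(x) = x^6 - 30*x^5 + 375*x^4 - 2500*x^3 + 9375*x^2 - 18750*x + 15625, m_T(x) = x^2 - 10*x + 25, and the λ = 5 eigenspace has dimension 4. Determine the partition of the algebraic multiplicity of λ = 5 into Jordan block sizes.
Block sizes for λ = 5: [2, 2, 1, 1]

Step 1 — from the characteristic polynomial, algebraic multiplicity of λ = 5 is 6. From dim ker(T − (5)·I) = 4, there are exactly 4 Jordan blocks for λ = 5.
Step 2 — from the minimal polynomial, the factor (x − 5)^2 tells us the largest block for λ = 5 has size 2.
Step 3 — with total size 6, 4 blocks, and largest block 2, the block sizes (in nonincreasing order) are [2, 2, 1, 1].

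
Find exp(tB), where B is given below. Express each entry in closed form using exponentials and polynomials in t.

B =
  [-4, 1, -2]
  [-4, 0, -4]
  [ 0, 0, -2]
e^{tB} =
  [-2*t*exp(-2*t) + exp(-2*t), t*exp(-2*t), -2*t*exp(-2*t)]
  [-4*t*exp(-2*t), 2*t*exp(-2*t) + exp(-2*t), -4*t*exp(-2*t)]
  [0, 0, exp(-2*t)]

Strategy: write B = P · J · P⁻¹ where J is a Jordan canonical form, so e^{tB} = P · e^{tJ} · P⁻¹, and e^{tJ} can be computed block-by-block.

B has Jordan form
J =
  [-2,  1,  0]
  [ 0, -2,  0]
  [ 0,  0, -2]
(up to reordering of blocks).

Per-block formulas:
  For a 1×1 block at λ = -2: exp(t · [-2]) = [e^(-2t)].
  For a 2×2 Jordan block J_2(-2): exp(t · J_2(-2)) = e^(-2t)·(I + t·N), where N is the 2×2 nilpotent shift.

After assembling e^{tJ} and conjugating by P, we get:

e^{tB} =
  [-2*t*exp(-2*t) + exp(-2*t), t*exp(-2*t), -2*t*exp(-2*t)]
  [-4*t*exp(-2*t), 2*t*exp(-2*t) + exp(-2*t), -4*t*exp(-2*t)]
  [0, 0, exp(-2*t)]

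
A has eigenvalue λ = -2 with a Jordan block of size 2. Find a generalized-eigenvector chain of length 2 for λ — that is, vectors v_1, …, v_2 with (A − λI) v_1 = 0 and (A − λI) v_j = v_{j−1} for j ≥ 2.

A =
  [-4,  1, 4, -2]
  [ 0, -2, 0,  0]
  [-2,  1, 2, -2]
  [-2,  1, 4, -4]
A Jordan chain for λ = -2 of length 2:
v_1 = (-2, 0, -2, -2)ᵀ
v_2 = (1, 0, 0, 0)ᵀ

Let N = A − (-2)·I. We want v_2 with N^2 v_2 = 0 but N^1 v_2 ≠ 0; then v_{j-1} := N · v_j for j = 2, …, 2.

Pick v_2 = (1, 0, 0, 0)ᵀ.
Then v_1 = N · v_2 = (-2, 0, -2, -2)ᵀ.

Sanity check: (A − (-2)·I) v_1 = (0, 0, 0, 0)ᵀ = 0. ✓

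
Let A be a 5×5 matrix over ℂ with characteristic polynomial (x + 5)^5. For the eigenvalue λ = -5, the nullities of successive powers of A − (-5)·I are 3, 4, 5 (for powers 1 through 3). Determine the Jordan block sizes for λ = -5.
Block sizes for λ = -5: [3, 1, 1]

From the dimensions of kernels of powers, the number of Jordan blocks of size at least j is d_j − d_{j−1} where d_j = dim ker(N^j) (with d_0 = 0). Computing the differences gives [3, 1, 1].
The number of blocks of size exactly k is (#blocks of size ≥ k) − (#blocks of size ≥ k + 1), so the partition is: 2 block(s) of size 1, 1 block(s) of size 3.
In nonincreasing order the block sizes are [3, 1, 1].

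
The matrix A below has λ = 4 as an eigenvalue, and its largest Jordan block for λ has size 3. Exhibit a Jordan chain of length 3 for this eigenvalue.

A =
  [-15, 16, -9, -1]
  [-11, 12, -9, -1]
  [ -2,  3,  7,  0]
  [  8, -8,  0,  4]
A Jordan chain for λ = 4 of length 3:
v_1 = (3, 3, -1, 0)ᵀ
v_2 = (-1, -1, 0, 0)ᵀ
v_3 = (0, 0, 0, 1)ᵀ

Let N = A − (4)·I. We want v_3 with N^3 v_3 = 0 but N^2 v_3 ≠ 0; then v_{j-1} := N · v_j for j = 3, …, 2.

Pick v_3 = (0, 0, 0, 1)ᵀ.
Then v_2 = N · v_3 = (-1, -1, 0, 0)ᵀ.
Then v_1 = N · v_2 = (3, 3, -1, 0)ᵀ.

Sanity check: (A − (4)·I) v_1 = (0, 0, 0, 0)ᵀ = 0. ✓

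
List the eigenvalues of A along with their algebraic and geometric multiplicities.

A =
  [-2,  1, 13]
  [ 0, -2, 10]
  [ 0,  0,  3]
λ = -2: alg = 2, geom = 1; λ = 3: alg = 1, geom = 1

Step 1 — factor the characteristic polynomial to read off the algebraic multiplicities:
  χ_A(x) = (x - 3)*(x + 2)^2

Step 2 — compute geometric multiplicities via the rank-nullity identity g(λ) = n − rank(A − λI):
  rank(A − (-2)·I) = 2, so dim ker(A − (-2)·I) = n − 2 = 1
  rank(A − (3)·I) = 2, so dim ker(A − (3)·I) = n − 2 = 1

Summary:
  λ = -2: algebraic multiplicity = 2, geometric multiplicity = 1
  λ = 3: algebraic multiplicity = 1, geometric multiplicity = 1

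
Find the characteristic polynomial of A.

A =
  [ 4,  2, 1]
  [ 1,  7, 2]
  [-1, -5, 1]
x^3 - 12*x^2 + 48*x - 64

Expanding det(x·I − A) (e.g. by cofactor expansion or by noting that A is similar to its Jordan form J, which has the same characteristic polynomial as A) gives
  χ_A(x) = x^3 - 12*x^2 + 48*x - 64
which factors as (x - 4)^3. The eigenvalues (with algebraic multiplicities) are λ = 4 with multiplicity 3.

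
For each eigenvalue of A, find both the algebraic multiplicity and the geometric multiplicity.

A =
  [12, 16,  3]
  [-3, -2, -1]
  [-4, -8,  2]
λ = 4: alg = 3, geom = 1

Step 1 — factor the characteristic polynomial to read off the algebraic multiplicities:
  χ_A(x) = (x - 4)^3

Step 2 — compute geometric multiplicities via the rank-nullity identity g(λ) = n − rank(A − λI):
  rank(A − (4)·I) = 2, so dim ker(A − (4)·I) = n − 2 = 1

Summary:
  λ = 4: algebraic multiplicity = 3, geometric multiplicity = 1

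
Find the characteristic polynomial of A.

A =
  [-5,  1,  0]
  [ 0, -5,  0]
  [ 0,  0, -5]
x^3 + 15*x^2 + 75*x + 125

Expanding det(x·I − A) (e.g. by cofactor expansion or by noting that A is similar to its Jordan form J, which has the same characteristic polynomial as A) gives
  χ_A(x) = x^3 + 15*x^2 + 75*x + 125
which factors as (x + 5)^3. The eigenvalues (with algebraic multiplicities) are λ = -5 with multiplicity 3.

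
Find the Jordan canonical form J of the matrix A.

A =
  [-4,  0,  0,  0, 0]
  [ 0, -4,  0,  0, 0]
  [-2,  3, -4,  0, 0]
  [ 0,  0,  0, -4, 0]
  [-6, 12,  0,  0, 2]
J_2(-4) ⊕ J_1(-4) ⊕ J_1(-4) ⊕ J_1(2)

The characteristic polynomial is
  det(x·I − A) = x^5 + 14*x^4 + 64*x^3 + 64*x^2 - 256*x - 512 = (x - 2)*(x + 4)^4

Eigenvalues and multiplicities (the geometric multiplicity of λ is n − rank(A − λI), which equals the number of Jordan blocks for λ):
  λ = -4: algebraic multiplicity = 4, geometric multiplicity = 3
  λ = 2: algebraic multiplicity = 1, geometric multiplicity = 1

Determining the block sizes for each eigenvalue:
  λ = -4: 3 blocks summing to 4 forces exactly one block of size 2 and the rest size 1 → block sizes [2, 1, 1]
  λ = 2: one block (gm = 1), so the single block has size am = 1 → block sizes [1]

Assembling the blocks gives a Jordan form
J =
  [-4,  1,  0,  0, 0]
  [ 0, -4,  0,  0, 0]
  [ 0,  0, -4,  0, 0]
  [ 0,  0,  0, -4, 0]
  [ 0,  0,  0,  0, 2]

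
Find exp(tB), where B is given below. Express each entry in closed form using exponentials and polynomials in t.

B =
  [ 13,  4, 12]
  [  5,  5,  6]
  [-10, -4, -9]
e^{tB} =
  [10*t*exp(3*t) + exp(3*t), 4*t*exp(3*t), 12*t*exp(3*t)]
  [5*t*exp(3*t), 2*t*exp(3*t) + exp(3*t), 6*t*exp(3*t)]
  [-10*t*exp(3*t), -4*t*exp(3*t), -12*t*exp(3*t) + exp(3*t)]

Strategy: write B = P · J · P⁻¹ where J is a Jordan canonical form, so e^{tB} = P · e^{tJ} · P⁻¹, and e^{tJ} can be computed block-by-block.

B has Jordan form
J =
  [3, 1, 0]
  [0, 3, 0]
  [0, 0, 3]
(up to reordering of blocks).

Per-block formulas:
  For a 2×2 Jordan block J_2(3): exp(t · J_2(3)) = e^(3t)·(I + t·N), where N is the 2×2 nilpotent shift.
  For a 1×1 block at λ = 3: exp(t · [3]) = [e^(3t)].

After assembling e^{tJ} and conjugating by P, we get:

e^{tB} =
  [10*t*exp(3*t) + exp(3*t), 4*t*exp(3*t), 12*t*exp(3*t)]
  [5*t*exp(3*t), 2*t*exp(3*t) + exp(3*t), 6*t*exp(3*t)]
  [-10*t*exp(3*t), -4*t*exp(3*t), -12*t*exp(3*t) + exp(3*t)]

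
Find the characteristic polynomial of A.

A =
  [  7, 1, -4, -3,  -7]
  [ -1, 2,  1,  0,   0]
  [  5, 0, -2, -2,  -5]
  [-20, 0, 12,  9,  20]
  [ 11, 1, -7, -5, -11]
x^5 - 5*x^4 + 10*x^3 - 10*x^2 + 5*x - 1

Expanding det(x·I − A) (e.g. by cofactor expansion or by noting that A is similar to its Jordan form J, which has the same characteristic polynomial as A) gives
  χ_A(x) = x^5 - 5*x^4 + 10*x^3 - 10*x^2 + 5*x - 1
which factors as (x - 1)^5. The eigenvalues (with algebraic multiplicities) are λ = 1 with multiplicity 5.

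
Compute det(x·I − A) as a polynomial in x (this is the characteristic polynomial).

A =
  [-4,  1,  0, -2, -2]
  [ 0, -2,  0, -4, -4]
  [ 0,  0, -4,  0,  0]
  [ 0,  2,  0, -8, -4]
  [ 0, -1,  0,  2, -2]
x^5 + 20*x^4 + 160*x^3 + 640*x^2 + 1280*x + 1024

Expanding det(x·I − A) (e.g. by cofactor expansion or by noting that A is similar to its Jordan form J, which has the same characteristic polynomial as A) gives
  χ_A(x) = x^5 + 20*x^4 + 160*x^3 + 640*x^2 + 1280*x + 1024
which factors as (x + 4)^5. The eigenvalues (with algebraic multiplicities) are λ = -4 with multiplicity 5.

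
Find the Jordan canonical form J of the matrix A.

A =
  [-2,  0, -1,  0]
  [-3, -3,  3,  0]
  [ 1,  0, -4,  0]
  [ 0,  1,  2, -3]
J_3(-3) ⊕ J_1(-3)

The characteristic polynomial is
  det(x·I − A) = x^4 + 12*x^3 + 54*x^2 + 108*x + 81 = (x + 3)^4

Eigenvalues and multiplicities (the geometric multiplicity of λ is n − rank(A − λI), which equals the number of Jordan blocks for λ):
  λ = -3: algebraic multiplicity = 4, geometric multiplicity = 2

Determining the block sizes for each eigenvalue:
  λ = -3: with am = 4 and gm = 2, the partition is not yet determined (e.g. several partitions of 4 into 2 parts exist). Let N = A − (-3)·I. Computing rank(N^1) = 2, rank(N^2) = 1, rank(N^3) = 0; the number of blocks of size ≥ j is rank(N^{j−1}) − rank(N^j), giving [2, 1, 1]. So we have 1 block(s) of size 3, 1 block(s) of size 1 → block sizes [3, 1]

Assembling the blocks gives a Jordan form
J =
  [-3,  1,  0,  0]
  [ 0, -3,  1,  0]
  [ 0,  0, -3,  0]
  [ 0,  0,  0, -3]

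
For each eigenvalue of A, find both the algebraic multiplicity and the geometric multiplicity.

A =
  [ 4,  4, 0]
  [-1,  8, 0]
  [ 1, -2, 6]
λ = 6: alg = 3, geom = 2

Step 1 — factor the characteristic polynomial to read off the algebraic multiplicities:
  χ_A(x) = (x - 6)^3

Step 2 — compute geometric multiplicities via the rank-nullity identity g(λ) = n − rank(A − λI):
  rank(A − (6)·I) = 1, so dim ker(A − (6)·I) = n − 1 = 2

Summary:
  λ = 6: algebraic multiplicity = 3, geometric multiplicity = 2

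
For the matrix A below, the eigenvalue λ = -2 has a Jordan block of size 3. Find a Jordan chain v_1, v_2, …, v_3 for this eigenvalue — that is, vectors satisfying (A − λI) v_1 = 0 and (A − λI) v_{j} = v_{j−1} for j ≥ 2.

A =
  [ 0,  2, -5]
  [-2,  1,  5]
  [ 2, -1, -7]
A Jordan chain for λ = -2 of length 3:
v_1 = (-10, 0, -4)ᵀ
v_2 = (2, -2, 2)ᵀ
v_3 = (1, 0, 0)ᵀ

Let N = A − (-2)·I. We want v_3 with N^3 v_3 = 0 but N^2 v_3 ≠ 0; then v_{j-1} := N · v_j for j = 3, …, 2.

Pick v_3 = (1, 0, 0)ᵀ.
Then v_2 = N · v_3 = (2, -2, 2)ᵀ.
Then v_1 = N · v_2 = (-10, 0, -4)ᵀ.

Sanity check: (A − (-2)·I) v_1 = (0, 0, 0)ᵀ = 0. ✓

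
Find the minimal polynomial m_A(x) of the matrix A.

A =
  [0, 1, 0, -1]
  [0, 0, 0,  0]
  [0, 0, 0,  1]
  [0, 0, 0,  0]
x^2

The characteristic polynomial is χ_A(x) = x^4, so the eigenvalues are known. The minimal polynomial is
  m_A(x) = Π_λ (x − λ)^{k_λ}
where k_λ is the size of the *largest* Jordan block for λ (equivalently, the smallest k with (A − λI)^k v = 0 for every generalised eigenvector v of λ).

  λ = 0: largest Jordan block has size 2, contributing (x − 0)^2

So m_A(x) = x^2 = x^2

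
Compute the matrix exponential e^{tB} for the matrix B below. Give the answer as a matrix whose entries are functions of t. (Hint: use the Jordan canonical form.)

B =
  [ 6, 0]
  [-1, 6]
e^{tB} =
  [exp(6*t), 0]
  [-t*exp(6*t), exp(6*t)]

Strategy: write B = P · J · P⁻¹ where J is a Jordan canonical form, so e^{tB} = P · e^{tJ} · P⁻¹, and e^{tJ} can be computed block-by-block.

B has Jordan form
J =
  [6, 1]
  [0, 6]
(up to reordering of blocks).

Per-block formulas:
  For a 2×2 Jordan block J_2(6): exp(t · J_2(6)) = e^(6t)·(I + t·N), where N is the 2×2 nilpotent shift.

After assembling e^{tJ} and conjugating by P, we get:

e^{tB} =
  [exp(6*t), 0]
  [-t*exp(6*t), exp(6*t)]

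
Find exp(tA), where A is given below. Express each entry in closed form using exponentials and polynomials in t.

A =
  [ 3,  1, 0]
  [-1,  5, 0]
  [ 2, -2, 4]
e^{tA} =
  [-t*exp(4*t) + exp(4*t), t*exp(4*t), 0]
  [-t*exp(4*t), t*exp(4*t) + exp(4*t), 0]
  [2*t*exp(4*t), -2*t*exp(4*t), exp(4*t)]

Strategy: write A = P · J · P⁻¹ where J is a Jordan canonical form, so e^{tA} = P · e^{tJ} · P⁻¹, and e^{tJ} can be computed block-by-block.

A has Jordan form
J =
  [4, 1, 0]
  [0, 4, 0]
  [0, 0, 4]
(up to reordering of blocks).

Per-block formulas:
  For a 1×1 block at λ = 4: exp(t · [4]) = [e^(4t)].
  For a 2×2 Jordan block J_2(4): exp(t · J_2(4)) = e^(4t)·(I + t·N), where N is the 2×2 nilpotent shift.

After assembling e^{tJ} and conjugating by P, we get:

e^{tA} =
  [-t*exp(4*t) + exp(4*t), t*exp(4*t), 0]
  [-t*exp(4*t), t*exp(4*t) + exp(4*t), 0]
  [2*t*exp(4*t), -2*t*exp(4*t), exp(4*t)]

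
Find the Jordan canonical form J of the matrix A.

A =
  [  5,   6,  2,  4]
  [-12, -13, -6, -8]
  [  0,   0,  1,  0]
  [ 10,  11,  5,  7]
J_2(-1) ⊕ J_1(1) ⊕ J_1(1)

The characteristic polynomial is
  det(x·I − A) = x^4 - 2*x^2 + 1 = (x - 1)^2*(x + 1)^2

Eigenvalues and multiplicities (the geometric multiplicity of λ is n − rank(A − λI), which equals the number of Jordan blocks for λ):
  λ = -1: algebraic multiplicity = 2, geometric multiplicity = 1
  λ = 1: algebraic multiplicity = 2, geometric multiplicity = 2

Determining the block sizes for each eigenvalue:
  λ = -1: one block (gm = 1), so the single block has size am = 2 → block sizes [2]
  λ = 1: gm = am = 2, so every block has size 1 → block sizes [1, 1]

Assembling the blocks gives a Jordan form
J =
  [-1,  1, 0, 0]
  [ 0, -1, 0, 0]
  [ 0,  0, 1, 0]
  [ 0,  0, 0, 1]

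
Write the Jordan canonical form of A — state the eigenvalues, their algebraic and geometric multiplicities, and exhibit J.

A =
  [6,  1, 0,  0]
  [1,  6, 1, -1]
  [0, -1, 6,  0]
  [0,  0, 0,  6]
J_3(6) ⊕ J_1(6)

The characteristic polynomial is
  det(x·I − A) = x^4 - 24*x^3 + 216*x^2 - 864*x + 1296 = (x - 6)^4

Eigenvalues and multiplicities (the geometric multiplicity of λ is n − rank(A − λI), which equals the number of Jordan blocks for λ):
  λ = 6: algebraic multiplicity = 4, geometric multiplicity = 2

Determining the block sizes for each eigenvalue:
  λ = 6: with am = 4 and gm = 2, the partition is not yet determined (e.g. several partitions of 4 into 2 parts exist). Let N = A − (6)·I. Computing rank(N^1) = 2, rank(N^2) = 1, rank(N^3) = 0; the number of blocks of size ≥ j is rank(N^{j−1}) − rank(N^j), giving [2, 1, 1]. So we have 1 block(s) of size 3, 1 block(s) of size 1 → block sizes [3, 1]

Assembling the blocks gives a Jordan form
J =
  [6, 1, 0, 0]
  [0, 6, 1, 0]
  [0, 0, 6, 0]
  [0, 0, 0, 6]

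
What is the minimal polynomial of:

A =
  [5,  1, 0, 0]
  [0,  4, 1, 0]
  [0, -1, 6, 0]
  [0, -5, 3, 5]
x^3 - 15*x^2 + 75*x - 125

The characteristic polynomial is χ_A(x) = (x - 5)^4, so the eigenvalues are known. The minimal polynomial is
  m_A(x) = Π_λ (x − λ)^{k_λ}
where k_λ is the size of the *largest* Jordan block for λ (equivalently, the smallest k with (A − λI)^k v = 0 for every generalised eigenvector v of λ).

  λ = 5: largest Jordan block has size 3, contributing (x − 5)^3

So m_A(x) = (x - 5)^3 = x^3 - 15*x^2 + 75*x - 125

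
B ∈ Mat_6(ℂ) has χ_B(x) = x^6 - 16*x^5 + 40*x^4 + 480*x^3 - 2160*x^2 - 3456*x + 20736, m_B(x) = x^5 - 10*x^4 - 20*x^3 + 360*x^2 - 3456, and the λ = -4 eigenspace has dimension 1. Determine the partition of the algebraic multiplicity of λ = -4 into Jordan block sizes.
Block sizes for λ = -4: [2]

Step 1 — from the characteristic polynomial, algebraic multiplicity of λ = -4 is 2. From dim ker(B − (-4)·I) = 1, there are exactly 1 Jordan blocks for λ = -4.
Step 2 — from the minimal polynomial, the factor (x + 4)^2 tells us the largest block for λ = -4 has size 2.
Step 3 — with total size 2, 1 blocks, and largest block 2, the block sizes (in nonincreasing order) are [2].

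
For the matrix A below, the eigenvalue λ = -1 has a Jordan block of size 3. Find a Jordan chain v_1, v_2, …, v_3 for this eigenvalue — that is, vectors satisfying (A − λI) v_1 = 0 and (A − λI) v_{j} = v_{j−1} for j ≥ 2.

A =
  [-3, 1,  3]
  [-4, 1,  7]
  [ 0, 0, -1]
A Jordan chain for λ = -1 of length 3:
v_1 = (1, 2, 0)ᵀ
v_2 = (3, 7, 0)ᵀ
v_3 = (0, 0, 1)ᵀ

Let N = A − (-1)·I. We want v_3 with N^3 v_3 = 0 but N^2 v_3 ≠ 0; then v_{j-1} := N · v_j for j = 3, …, 2.

Pick v_3 = (0, 0, 1)ᵀ.
Then v_2 = N · v_3 = (3, 7, 0)ᵀ.
Then v_1 = N · v_2 = (1, 2, 0)ᵀ.

Sanity check: (A − (-1)·I) v_1 = (0, 0, 0)ᵀ = 0. ✓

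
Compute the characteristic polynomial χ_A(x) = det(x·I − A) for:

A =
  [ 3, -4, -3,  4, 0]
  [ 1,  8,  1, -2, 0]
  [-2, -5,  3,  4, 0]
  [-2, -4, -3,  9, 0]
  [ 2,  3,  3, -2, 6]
x^5 - 29*x^4 + 336*x^3 - 1944*x^2 + 5616*x - 6480

Expanding det(x·I − A) (e.g. by cofactor expansion or by noting that A is similar to its Jordan form J, which has the same characteristic polynomial as A) gives
  χ_A(x) = x^5 - 29*x^4 + 336*x^3 - 1944*x^2 + 5616*x - 6480
which factors as (x - 6)^4*(x - 5). The eigenvalues (with algebraic multiplicities) are λ = 5 with multiplicity 1, λ = 6 with multiplicity 4.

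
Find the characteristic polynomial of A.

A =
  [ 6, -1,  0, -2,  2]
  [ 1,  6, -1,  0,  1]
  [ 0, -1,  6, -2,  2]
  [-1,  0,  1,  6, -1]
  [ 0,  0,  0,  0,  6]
x^5 - 30*x^4 + 360*x^3 - 2160*x^2 + 6480*x - 7776

Expanding det(x·I − A) (e.g. by cofactor expansion or by noting that A is similar to its Jordan form J, which has the same characteristic polynomial as A) gives
  χ_A(x) = x^5 - 30*x^4 + 360*x^3 - 2160*x^2 + 6480*x - 7776
which factors as (x - 6)^5. The eigenvalues (with algebraic multiplicities) are λ = 6 with multiplicity 5.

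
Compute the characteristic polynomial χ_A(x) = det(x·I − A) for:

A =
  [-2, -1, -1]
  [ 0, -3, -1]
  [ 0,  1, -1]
x^3 + 6*x^2 + 12*x + 8

Expanding det(x·I − A) (e.g. by cofactor expansion or by noting that A is similar to its Jordan form J, which has the same characteristic polynomial as A) gives
  χ_A(x) = x^3 + 6*x^2 + 12*x + 8
which factors as (x + 2)^3. The eigenvalues (with algebraic multiplicities) are λ = -2 with multiplicity 3.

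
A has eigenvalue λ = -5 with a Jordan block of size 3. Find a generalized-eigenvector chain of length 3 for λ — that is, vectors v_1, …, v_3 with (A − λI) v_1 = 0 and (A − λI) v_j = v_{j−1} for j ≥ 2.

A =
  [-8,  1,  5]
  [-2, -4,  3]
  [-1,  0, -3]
A Jordan chain for λ = -5 of length 3:
v_1 = (2, 1, 1)ᵀ
v_2 = (-3, -2, -1)ᵀ
v_3 = (1, 0, 0)ᵀ

Let N = A − (-5)·I. We want v_3 with N^3 v_3 = 0 but N^2 v_3 ≠ 0; then v_{j-1} := N · v_j for j = 3, …, 2.

Pick v_3 = (1, 0, 0)ᵀ.
Then v_2 = N · v_3 = (-3, -2, -1)ᵀ.
Then v_1 = N · v_2 = (2, 1, 1)ᵀ.

Sanity check: (A − (-5)·I) v_1 = (0, 0, 0)ᵀ = 0. ✓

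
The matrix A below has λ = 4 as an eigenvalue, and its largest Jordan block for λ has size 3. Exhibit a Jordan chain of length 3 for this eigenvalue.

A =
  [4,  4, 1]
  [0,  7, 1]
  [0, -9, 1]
A Jordan chain for λ = 4 of length 3:
v_1 = (3, 0, 0)ᵀ
v_2 = (4, 3, -9)ᵀ
v_3 = (0, 1, 0)ᵀ

Let N = A − (4)·I. We want v_3 with N^3 v_3 = 0 but N^2 v_3 ≠ 0; then v_{j-1} := N · v_j for j = 3, …, 2.

Pick v_3 = (0, 1, 0)ᵀ.
Then v_2 = N · v_3 = (4, 3, -9)ᵀ.
Then v_1 = N · v_2 = (3, 0, 0)ᵀ.

Sanity check: (A − (4)·I) v_1 = (0, 0, 0)ᵀ = 0. ✓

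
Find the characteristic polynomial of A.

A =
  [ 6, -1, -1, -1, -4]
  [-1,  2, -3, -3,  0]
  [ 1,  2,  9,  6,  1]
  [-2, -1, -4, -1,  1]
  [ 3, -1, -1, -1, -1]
x^5 - 15*x^4 + 90*x^3 - 270*x^2 + 405*x - 243

Expanding det(x·I − A) (e.g. by cofactor expansion or by noting that A is similar to its Jordan form J, which has the same characteristic polynomial as A) gives
  χ_A(x) = x^5 - 15*x^4 + 90*x^3 - 270*x^2 + 405*x - 243
which factors as (x - 3)^5. The eigenvalues (with algebraic multiplicities) are λ = 3 with multiplicity 5.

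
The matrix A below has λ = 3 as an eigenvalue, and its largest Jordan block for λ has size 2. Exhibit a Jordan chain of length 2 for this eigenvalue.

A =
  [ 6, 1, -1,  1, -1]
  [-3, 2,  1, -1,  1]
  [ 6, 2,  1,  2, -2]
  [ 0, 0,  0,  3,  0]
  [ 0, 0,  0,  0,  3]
A Jordan chain for λ = 3 of length 2:
v_1 = (3, -3, 6, 0, 0)ᵀ
v_2 = (1, 0, 0, 0, 0)ᵀ

Let N = A − (3)·I. We want v_2 with N^2 v_2 = 0 but N^1 v_2 ≠ 0; then v_{j-1} := N · v_j for j = 2, …, 2.

Pick v_2 = (1, 0, 0, 0, 0)ᵀ.
Then v_1 = N · v_2 = (3, -3, 6, 0, 0)ᵀ.

Sanity check: (A − (3)·I) v_1 = (0, 0, 0, 0, 0)ᵀ = 0. ✓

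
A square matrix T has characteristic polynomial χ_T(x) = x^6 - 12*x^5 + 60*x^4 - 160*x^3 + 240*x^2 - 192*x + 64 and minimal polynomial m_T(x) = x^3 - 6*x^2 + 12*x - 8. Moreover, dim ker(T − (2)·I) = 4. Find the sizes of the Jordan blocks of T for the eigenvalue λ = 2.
Block sizes for λ = 2: [3, 1, 1, 1]

Step 1 — from the characteristic polynomial, algebraic multiplicity of λ = 2 is 6. From dim ker(T − (2)·I) = 4, there are exactly 4 Jordan blocks for λ = 2.
Step 2 — from the minimal polynomial, the factor (x − 2)^3 tells us the largest block for λ = 2 has size 3.
Step 3 — with total size 6, 4 blocks, and largest block 3, the block sizes (in nonincreasing order) are [3, 1, 1, 1].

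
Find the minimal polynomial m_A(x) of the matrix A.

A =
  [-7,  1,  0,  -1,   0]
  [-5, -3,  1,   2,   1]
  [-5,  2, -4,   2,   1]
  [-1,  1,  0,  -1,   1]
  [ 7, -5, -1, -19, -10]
x^3 + 15*x^2 + 75*x + 125

The characteristic polynomial is χ_A(x) = (x + 5)^5, so the eigenvalues are known. The minimal polynomial is
  m_A(x) = Π_λ (x − λ)^{k_λ}
where k_λ is the size of the *largest* Jordan block for λ (equivalently, the smallest k with (A − λI)^k v = 0 for every generalised eigenvector v of λ).

  λ = -5: largest Jordan block has size 3, contributing (x + 5)^3

So m_A(x) = (x + 5)^3 = x^3 + 15*x^2 + 75*x + 125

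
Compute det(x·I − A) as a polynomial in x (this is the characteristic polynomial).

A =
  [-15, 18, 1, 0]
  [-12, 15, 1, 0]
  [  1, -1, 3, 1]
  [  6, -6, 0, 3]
x^4 - 6*x^3 + 54*x - 81

Expanding det(x·I − A) (e.g. by cofactor expansion or by noting that A is similar to its Jordan form J, which has the same characteristic polynomial as A) gives
  χ_A(x) = x^4 - 6*x^3 + 54*x - 81
which factors as (x - 3)^3*(x + 3). The eigenvalues (with algebraic multiplicities) are λ = -3 with multiplicity 1, λ = 3 with multiplicity 3.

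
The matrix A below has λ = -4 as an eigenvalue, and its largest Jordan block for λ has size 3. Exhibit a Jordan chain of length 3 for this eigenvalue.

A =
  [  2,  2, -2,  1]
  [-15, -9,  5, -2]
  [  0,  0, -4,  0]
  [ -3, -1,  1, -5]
A Jordan chain for λ = -4 of length 3:
v_1 = (3, -9, 0, 0)ᵀ
v_2 = (6, -15, 0, -3)ᵀ
v_3 = (1, 0, 0, 0)ᵀ

Let N = A − (-4)·I. We want v_3 with N^3 v_3 = 0 but N^2 v_3 ≠ 0; then v_{j-1} := N · v_j for j = 3, …, 2.

Pick v_3 = (1, 0, 0, 0)ᵀ.
Then v_2 = N · v_3 = (6, -15, 0, -3)ᵀ.
Then v_1 = N · v_2 = (3, -9, 0, 0)ᵀ.

Sanity check: (A − (-4)·I) v_1 = (0, 0, 0, 0)ᵀ = 0. ✓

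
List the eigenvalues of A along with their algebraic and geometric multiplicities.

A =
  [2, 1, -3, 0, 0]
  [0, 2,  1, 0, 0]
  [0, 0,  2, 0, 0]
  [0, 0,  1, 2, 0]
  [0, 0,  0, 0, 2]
λ = 2: alg = 5, geom = 3

Step 1 — factor the characteristic polynomial to read off the algebraic multiplicities:
  χ_A(x) = (x - 2)^5

Step 2 — compute geometric multiplicities via the rank-nullity identity g(λ) = n − rank(A − λI):
  rank(A − (2)·I) = 2, so dim ker(A − (2)·I) = n − 2 = 3

Summary:
  λ = 2: algebraic multiplicity = 5, geometric multiplicity = 3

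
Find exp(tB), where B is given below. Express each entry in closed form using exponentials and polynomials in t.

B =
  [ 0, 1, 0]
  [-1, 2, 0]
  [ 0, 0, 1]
e^{tB} =
  [-t*exp(t) + exp(t), t*exp(t), 0]
  [-t*exp(t), t*exp(t) + exp(t), 0]
  [0, 0, exp(t)]

Strategy: write B = P · J · P⁻¹ where J is a Jordan canonical form, so e^{tB} = P · e^{tJ} · P⁻¹, and e^{tJ} can be computed block-by-block.

B has Jordan form
J =
  [1, 1, 0]
  [0, 1, 0]
  [0, 0, 1]
(up to reordering of blocks).

Per-block formulas:
  For a 2×2 Jordan block J_2(1): exp(t · J_2(1)) = e^(1t)·(I + t·N), where N is the 2×2 nilpotent shift.
  For a 1×1 block at λ = 1: exp(t · [1]) = [e^(1t)].

After assembling e^{tJ} and conjugating by P, we get:

e^{tB} =
  [-t*exp(t) + exp(t), t*exp(t), 0]
  [-t*exp(t), t*exp(t) + exp(t), 0]
  [0, 0, exp(t)]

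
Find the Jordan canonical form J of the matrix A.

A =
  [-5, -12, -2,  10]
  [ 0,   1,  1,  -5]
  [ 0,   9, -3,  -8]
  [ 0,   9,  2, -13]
J_3(-5) ⊕ J_1(-5)

The characteristic polynomial is
  det(x·I − A) = x^4 + 20*x^3 + 150*x^2 + 500*x + 625 = (x + 5)^4

Eigenvalues and multiplicities (the geometric multiplicity of λ is n − rank(A − λI), which equals the number of Jordan blocks for λ):
  λ = -5: algebraic multiplicity = 4, geometric multiplicity = 2

Determining the block sizes for each eigenvalue:
  λ = -5: with am = 4 and gm = 2, the partition is not yet determined (e.g. several partitions of 4 into 2 parts exist). Let N = A − (-5)·I. Computing rank(N^1) = 2, rank(N^2) = 1, rank(N^3) = 0; the number of blocks of size ≥ j is rank(N^{j−1}) − rank(N^j), giving [2, 1, 1]. So we have 1 block(s) of size 3, 1 block(s) of size 1 → block sizes [3, 1]

Assembling the blocks gives a Jordan form
J =
  [-5,  1,  0,  0]
  [ 0, -5,  1,  0]
  [ 0,  0, -5,  0]
  [ 0,  0,  0, -5]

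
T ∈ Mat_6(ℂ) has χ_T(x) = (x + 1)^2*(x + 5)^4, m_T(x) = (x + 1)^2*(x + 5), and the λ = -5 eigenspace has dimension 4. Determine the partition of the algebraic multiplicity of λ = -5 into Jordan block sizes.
Block sizes for λ = -5: [1, 1, 1, 1]

Step 1 — from the characteristic polynomial, algebraic multiplicity of λ = -5 is 4. From dim ker(T − (-5)·I) = 4, there are exactly 4 Jordan blocks for λ = -5.
Step 2 — from the minimal polynomial, the factor (x + 5) tells us the largest block for λ = -5 has size 1.
Step 3 — with total size 4, 4 blocks, and largest block 1, the block sizes (in nonincreasing order) are [1, 1, 1, 1].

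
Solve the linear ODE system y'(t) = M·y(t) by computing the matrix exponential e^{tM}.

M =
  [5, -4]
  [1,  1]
e^{tM} =
  [2*t*exp(3*t) + exp(3*t), -4*t*exp(3*t)]
  [t*exp(3*t), -2*t*exp(3*t) + exp(3*t)]

Strategy: write M = P · J · P⁻¹ where J is a Jordan canonical form, so e^{tM} = P · e^{tJ} · P⁻¹, and e^{tJ} can be computed block-by-block.

M has Jordan form
J =
  [3, 1]
  [0, 3]
(up to reordering of blocks).

Per-block formulas:
  For a 2×2 Jordan block J_2(3): exp(t · J_2(3)) = e^(3t)·(I + t·N), where N is the 2×2 nilpotent shift.

After assembling e^{tJ} and conjugating by P, we get:

e^{tM} =
  [2*t*exp(3*t) + exp(3*t), -4*t*exp(3*t)]
  [t*exp(3*t), -2*t*exp(3*t) + exp(3*t)]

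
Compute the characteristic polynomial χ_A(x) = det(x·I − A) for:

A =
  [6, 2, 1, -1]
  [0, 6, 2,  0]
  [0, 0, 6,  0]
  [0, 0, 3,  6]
x^4 - 24*x^3 + 216*x^2 - 864*x + 1296

Expanding det(x·I − A) (e.g. by cofactor expansion or by noting that A is similar to its Jordan form J, which has the same characteristic polynomial as A) gives
  χ_A(x) = x^4 - 24*x^3 + 216*x^2 - 864*x + 1296
which factors as (x - 6)^4. The eigenvalues (with algebraic multiplicities) are λ = 6 with multiplicity 4.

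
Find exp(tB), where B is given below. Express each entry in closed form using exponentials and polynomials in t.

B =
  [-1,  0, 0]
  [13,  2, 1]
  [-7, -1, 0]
e^{tB} =
  [exp(-t), 0, 0]
  [3*t*exp(t) + 5*exp(t) - 5*exp(-t), t*exp(t) + exp(t), t*exp(t)]
  [-3*t*exp(t) - 2*exp(t) + 2*exp(-t), -t*exp(t), -t*exp(t) + exp(t)]

Strategy: write B = P · J · P⁻¹ where J is a Jordan canonical form, so e^{tB} = P · e^{tJ} · P⁻¹, and e^{tJ} can be computed block-by-block.

B has Jordan form
J =
  [-1, 0, 0]
  [ 0, 1, 1]
  [ 0, 0, 1]
(up to reordering of blocks).

Per-block formulas:
  For a 1×1 block at λ = -1: exp(t · [-1]) = [e^(-1t)].
  For a 2×2 Jordan block J_2(1): exp(t · J_2(1)) = e^(1t)·(I + t·N), where N is the 2×2 nilpotent shift.

After assembling e^{tJ} and conjugating by P, we get:

e^{tB} =
  [exp(-t), 0, 0]
  [3*t*exp(t) + 5*exp(t) - 5*exp(-t), t*exp(t) + exp(t), t*exp(t)]
  [-3*t*exp(t) - 2*exp(t) + 2*exp(-t), -t*exp(t), -t*exp(t) + exp(t)]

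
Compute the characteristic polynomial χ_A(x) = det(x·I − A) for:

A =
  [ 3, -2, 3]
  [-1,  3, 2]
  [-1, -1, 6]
x^3 - 12*x^2 + 48*x - 64

Expanding det(x·I − A) (e.g. by cofactor expansion or by noting that A is similar to its Jordan form J, which has the same characteristic polynomial as A) gives
  χ_A(x) = x^3 - 12*x^2 + 48*x - 64
which factors as (x - 4)^3. The eigenvalues (with algebraic multiplicities) are λ = 4 with multiplicity 3.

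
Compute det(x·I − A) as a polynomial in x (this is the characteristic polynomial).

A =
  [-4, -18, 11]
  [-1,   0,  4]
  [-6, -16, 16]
x^3 - 12*x^2 + 48*x - 64

Expanding det(x·I − A) (e.g. by cofactor expansion or by noting that A is similar to its Jordan form J, which has the same characteristic polynomial as A) gives
  χ_A(x) = x^3 - 12*x^2 + 48*x - 64
which factors as (x - 4)^3. The eigenvalues (with algebraic multiplicities) are λ = 4 with multiplicity 3.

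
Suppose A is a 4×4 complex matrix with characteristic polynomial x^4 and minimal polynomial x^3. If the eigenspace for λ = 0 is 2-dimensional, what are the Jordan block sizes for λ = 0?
Block sizes for λ = 0: [3, 1]

Step 1 — from the characteristic polynomial, algebraic multiplicity of λ = 0 is 4. From dim ker(A − (0)·I) = 2, there are exactly 2 Jordan blocks for λ = 0.
Step 2 — from the minimal polynomial, the factor (x − 0)^3 tells us the largest block for λ = 0 has size 3.
Step 3 — with total size 4, 2 blocks, and largest block 3, the block sizes (in nonincreasing order) are [3, 1].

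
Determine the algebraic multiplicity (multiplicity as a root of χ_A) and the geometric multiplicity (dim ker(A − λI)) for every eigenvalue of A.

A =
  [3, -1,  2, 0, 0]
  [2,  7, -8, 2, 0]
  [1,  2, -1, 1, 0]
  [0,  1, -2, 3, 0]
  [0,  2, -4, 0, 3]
λ = 3: alg = 5, geom = 3

Step 1 — factor the characteristic polynomial to read off the algebraic multiplicities:
  χ_A(x) = (x - 3)^5

Step 2 — compute geometric multiplicities via the rank-nullity identity g(λ) = n − rank(A − λI):
  rank(A − (3)·I) = 2, so dim ker(A − (3)·I) = n − 2 = 3

Summary:
  λ = 3: algebraic multiplicity = 5, geometric multiplicity = 3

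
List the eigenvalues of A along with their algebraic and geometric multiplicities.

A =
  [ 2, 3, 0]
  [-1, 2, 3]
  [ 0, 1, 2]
λ = 2: alg = 3, geom = 1

Step 1 — factor the characteristic polynomial to read off the algebraic multiplicities:
  χ_A(x) = (x - 2)^3

Step 2 — compute geometric multiplicities via the rank-nullity identity g(λ) = n − rank(A − λI):
  rank(A − (2)·I) = 2, so dim ker(A − (2)·I) = n − 2 = 1

Summary:
  λ = 2: algebraic multiplicity = 3, geometric multiplicity = 1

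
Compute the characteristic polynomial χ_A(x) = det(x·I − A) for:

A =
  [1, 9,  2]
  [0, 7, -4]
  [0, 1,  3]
x^3 - 11*x^2 + 35*x - 25

Expanding det(x·I − A) (e.g. by cofactor expansion or by noting that A is similar to its Jordan form J, which has the same characteristic polynomial as A) gives
  χ_A(x) = x^3 - 11*x^2 + 35*x - 25
which factors as (x - 5)^2*(x - 1). The eigenvalues (with algebraic multiplicities) are λ = 1 with multiplicity 1, λ = 5 with multiplicity 2.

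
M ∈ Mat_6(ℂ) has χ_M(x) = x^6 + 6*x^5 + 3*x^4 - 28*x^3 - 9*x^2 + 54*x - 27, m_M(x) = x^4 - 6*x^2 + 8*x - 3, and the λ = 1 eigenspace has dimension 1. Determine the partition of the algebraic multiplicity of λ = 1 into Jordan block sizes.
Block sizes for λ = 1: [3]

Step 1 — from the characteristic polynomial, algebraic multiplicity of λ = 1 is 3. From dim ker(M − (1)·I) = 1, there are exactly 1 Jordan blocks for λ = 1.
Step 2 — from the minimal polynomial, the factor (x − 1)^3 tells us the largest block for λ = 1 has size 3.
Step 3 — with total size 3, 1 blocks, and largest block 3, the block sizes (in nonincreasing order) are [3].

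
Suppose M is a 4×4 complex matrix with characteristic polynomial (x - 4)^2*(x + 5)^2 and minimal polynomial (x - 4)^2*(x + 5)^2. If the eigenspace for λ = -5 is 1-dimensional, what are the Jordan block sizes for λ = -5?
Block sizes for λ = -5: [2]

Step 1 — from the characteristic polynomial, algebraic multiplicity of λ = -5 is 2. From dim ker(M − (-5)·I) = 1, there are exactly 1 Jordan blocks for λ = -5.
Step 2 — from the minimal polynomial, the factor (x + 5)^2 tells us the largest block for λ = -5 has size 2.
Step 3 — with total size 2, 1 blocks, and largest block 2, the block sizes (in nonincreasing order) are [2].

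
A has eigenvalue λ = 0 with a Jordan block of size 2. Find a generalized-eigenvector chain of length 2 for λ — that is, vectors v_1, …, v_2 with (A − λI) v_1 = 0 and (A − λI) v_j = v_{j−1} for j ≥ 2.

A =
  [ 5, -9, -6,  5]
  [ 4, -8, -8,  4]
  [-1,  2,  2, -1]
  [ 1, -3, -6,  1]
A Jordan chain for λ = 0 of length 2:
v_1 = (5, 4, -1, 1)ᵀ
v_2 = (1, 0, 0, 0)ᵀ

Let N = A − (0)·I. We want v_2 with N^2 v_2 = 0 but N^1 v_2 ≠ 0; then v_{j-1} := N · v_j for j = 2, …, 2.

Pick v_2 = (1, 0, 0, 0)ᵀ.
Then v_1 = N · v_2 = (5, 4, -1, 1)ᵀ.

Sanity check: (A − (0)·I) v_1 = (0, 0, 0, 0)ᵀ = 0. ✓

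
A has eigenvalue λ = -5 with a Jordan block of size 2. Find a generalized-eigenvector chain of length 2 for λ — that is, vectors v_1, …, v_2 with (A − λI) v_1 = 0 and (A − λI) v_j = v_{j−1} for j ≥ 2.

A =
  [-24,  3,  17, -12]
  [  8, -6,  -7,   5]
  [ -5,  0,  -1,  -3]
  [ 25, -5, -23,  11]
A Jordan chain for λ = -5 of length 2:
v_1 = (-19, 8, -5, 25)ᵀ
v_2 = (1, 0, 0, 0)ᵀ

Let N = A − (-5)·I. We want v_2 with N^2 v_2 = 0 but N^1 v_2 ≠ 0; then v_{j-1} := N · v_j for j = 2, …, 2.

Pick v_2 = (1, 0, 0, 0)ᵀ.
Then v_1 = N · v_2 = (-19, 8, -5, 25)ᵀ.

Sanity check: (A − (-5)·I) v_1 = (0, 0, 0, 0)ᵀ = 0. ✓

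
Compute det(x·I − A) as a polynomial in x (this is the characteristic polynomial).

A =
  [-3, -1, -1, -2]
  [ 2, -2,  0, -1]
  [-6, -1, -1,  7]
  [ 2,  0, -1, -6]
x^4 + 12*x^3 + 54*x^2 + 108*x + 81

Expanding det(x·I − A) (e.g. by cofactor expansion or by noting that A is similar to its Jordan form J, which has the same characteristic polynomial as A) gives
  χ_A(x) = x^4 + 12*x^3 + 54*x^2 + 108*x + 81
which factors as (x + 3)^4. The eigenvalues (with algebraic multiplicities) are λ = -3 with multiplicity 4.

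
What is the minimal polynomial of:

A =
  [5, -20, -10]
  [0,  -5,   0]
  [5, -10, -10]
x^2 + 5*x

The characteristic polynomial is χ_A(x) = x*(x + 5)^2, so the eigenvalues are known. The minimal polynomial is
  m_A(x) = Π_λ (x − λ)^{k_λ}
where k_λ is the size of the *largest* Jordan block for λ (equivalently, the smallest k with (A − λI)^k v = 0 for every generalised eigenvector v of λ).

  λ = -5: largest Jordan block has size 1, contributing (x + 5)
  λ = 0: largest Jordan block has size 1, contributing (x − 0)

So m_A(x) = x*(x + 5) = x^2 + 5*x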